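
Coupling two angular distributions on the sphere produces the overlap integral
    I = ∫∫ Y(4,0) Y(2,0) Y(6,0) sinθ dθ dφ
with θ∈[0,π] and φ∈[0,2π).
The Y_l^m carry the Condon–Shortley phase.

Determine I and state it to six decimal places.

0.238565

m-sum 0 ✓  L=12 even ✓  2≤6≤6 ✓
Π(2lᵢ+1) = 9×5×13 = 585
triangle coeff Δ(4,2,6) = 1/6435
Σ_t [0,0]: t=0:+1/2304 = 1/2304
(3j)²=5/143 [(4 2 6; 0 0 0)], sign=+1
(m-triple is (0,0,0) — same symbol as above.)
⇒ 4πI² = 1125/1573
I = (+1)√(1125/1573/(4π)) = 0.23856513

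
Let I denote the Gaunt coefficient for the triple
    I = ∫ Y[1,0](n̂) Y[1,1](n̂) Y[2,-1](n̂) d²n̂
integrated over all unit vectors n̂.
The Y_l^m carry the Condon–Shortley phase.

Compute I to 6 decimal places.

Checks pass: Σm=0; 4 even; l₃=2∈[0,2].
(2·1+1)(2·1+1)(2·2+1) = 45
Δ: 0! 2! 2! / 5! → 1/30
sum: t=0:+1/1 = 1/1
3j²(1 1 2; 0 0 0) = Δ·Π!·Σ² = 2/15  (sign +1)
sum: t=0:+1/2 = 1/2
3j²(1 1 2; 0 1 -1) = Δ·Π!·Σ² = 1/10  (sign -1)
combine: 4πI² = 45·2/15·1/10 = 3/5
take √, sign -1: I = -0.21850969

-0.218510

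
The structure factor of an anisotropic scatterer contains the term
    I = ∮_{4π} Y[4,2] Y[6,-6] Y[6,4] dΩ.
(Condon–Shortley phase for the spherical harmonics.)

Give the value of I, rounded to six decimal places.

0.174397

m-sum 0 ✓  L=16 even ✓  2≤6≤10 ✓
Π(2lᵢ+1) = 9×13×13 = 1521
triangle coeff Δ(4,6,6) = 1/15315300
Σ_t [0,4]: t=0:+1/829440 t=1:−1/25920 t=2:+1/9216 t=3:−1/25920 t=4:+1/829440 = 7/207360
(3j)²=28/2431 [(4 6 6; 0 0 0)], sign=+1
Σ_t [0,0]: t=0:+1/3870720 = 1/3870720
(3j)²=135/6188 [(4 6 6; 2 -6 4)], sign=+1
⇒ 4πI² = 1215/3179
I = (+1)√(1215/3179/(4π)) = 0.17439657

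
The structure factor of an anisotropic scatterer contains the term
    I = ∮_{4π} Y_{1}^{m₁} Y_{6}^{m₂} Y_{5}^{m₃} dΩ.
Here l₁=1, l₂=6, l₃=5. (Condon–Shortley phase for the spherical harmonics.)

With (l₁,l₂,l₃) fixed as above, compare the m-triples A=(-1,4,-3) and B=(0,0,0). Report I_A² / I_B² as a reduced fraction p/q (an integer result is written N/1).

5/4

Same 1,6,5: normalisation and zero-m 3j drop out of the ratio.
A: Δ: 2! 0! 10! / 13! → 1/858; sum: t=2:+1/161280 = 1/161280; 3j²(1 6 5; -1 4 -3) = Δ·Π!·Σ² = 15/286  (sign +1)
B: Δ: 2! 0! 10! / 13! → 1/858; sum: t=1:−1/14400 = -1/14400; 3j²(1 6 5; 0 0 0) = Δ·Π!·Σ² = 6/143  (sign +1)
I_A²/I_B² = (15/286)/(6/143) = 5/4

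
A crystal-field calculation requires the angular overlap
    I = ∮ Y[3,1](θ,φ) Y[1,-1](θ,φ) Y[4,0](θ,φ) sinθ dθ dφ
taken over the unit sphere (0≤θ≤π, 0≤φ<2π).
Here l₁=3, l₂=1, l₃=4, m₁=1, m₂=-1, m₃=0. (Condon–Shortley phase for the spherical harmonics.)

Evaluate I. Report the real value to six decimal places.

0.150786

m-sum 0 ✓  L=8 even ✓  2≤4≤4 ✓
Π(2lᵢ+1) = 7×3×9 = 189
triangle coeff Δ(3,1,4) = 1/252
Σ_t [0,0]: t=0:+1/36 = 1/36
(3j)²=4/63 [(3 1 4; 0 0 0)], sign=+1
Σ_t [0,0]: t=0:+1/96 = 1/96
(3j)²=1/42 [(3 1 4; 1 -1 0)], sign=+1
⇒ 4πI² = 2/7
I = (+1)√(2/7/(4π)) = 0.15078601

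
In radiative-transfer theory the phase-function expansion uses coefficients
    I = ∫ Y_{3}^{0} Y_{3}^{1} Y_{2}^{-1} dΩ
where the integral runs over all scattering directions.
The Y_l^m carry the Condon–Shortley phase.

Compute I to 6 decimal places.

Checks pass: Σm=0; 8 even; l₃=2∈[0,6].
(2·3+1)(2·3+1)(2·2+1) = 245
Δ: 4! 2! 2! / 9! → 1/3780
sum: t=1:−1/24 t=2:+1/4 t=3:−1/24 = 1/6
3j²(3 3 2; 0 0 0) = Δ·Π!·Σ² = 4/105  (sign +1)
sum: t=2:+1/8 t=3:−1/12 = 1/24
3j²(3 3 2; 0 1 -1) = Δ·Π!·Σ² = 1/210  (sign -1)
combine: 4πI² = 245·4/105·1/210 = 2/45
take √, sign -1: I = -0.05947080

-0.059471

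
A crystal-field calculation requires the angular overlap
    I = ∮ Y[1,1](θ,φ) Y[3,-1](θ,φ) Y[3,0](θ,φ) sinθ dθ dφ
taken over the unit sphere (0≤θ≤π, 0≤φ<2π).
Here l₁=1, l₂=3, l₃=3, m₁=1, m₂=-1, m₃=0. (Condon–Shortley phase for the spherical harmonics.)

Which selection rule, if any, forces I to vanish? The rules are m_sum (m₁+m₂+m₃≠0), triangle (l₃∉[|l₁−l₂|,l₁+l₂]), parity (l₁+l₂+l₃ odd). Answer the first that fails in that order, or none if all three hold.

azimuthal sum: 1 − 1 + 0 = 0  ✓
2 ≤ 3 ≤ 4 (triangle on l)  ✓
L = 1 + 3 + 3 = 7 (odd)  ✗

parity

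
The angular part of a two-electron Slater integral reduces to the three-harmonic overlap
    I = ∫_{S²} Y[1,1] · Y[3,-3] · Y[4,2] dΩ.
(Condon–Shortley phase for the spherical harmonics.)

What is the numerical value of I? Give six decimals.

Rules hold: Σm=0, L=8 even, 2≤4≤4.
N = 3·7·9 = 189
Δ = 0!·2!·6!/9! = 1/252
Racah Σ t=0..0: t=0:+1/36 = 1/36
⇒ 3j(1 3 4; 0 0 0)² = 4/63, sgn +1
Racah Σ t=0..0: t=0:+1/1440 = 1/1440
⇒ 3j(1 3 4; 1 -3 2)² = 1/252, sgn +1
4πI² = N·(3j₀)²·(3jₘ)² = 1/21
I = +1·√(0.047619/4π) = 0.06155813

0.061558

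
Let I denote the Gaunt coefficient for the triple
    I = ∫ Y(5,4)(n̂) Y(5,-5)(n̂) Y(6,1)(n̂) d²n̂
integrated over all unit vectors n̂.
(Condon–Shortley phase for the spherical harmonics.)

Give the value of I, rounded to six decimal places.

Checks pass: Σm=0; 16 even; l₃=6∈[0,10].
(2·5+1)(2·5+1)(2·6+1) = 1573
Δ: 4! 6! 6! / 17! → 1/28588560
sum: t=0:+1/345600 t=1:−1/13824 t=2:+1/5184 t=3:−1/13824 t=4:+1/345600 = 7/129600
3j²(5 5 6; 0 0 0) = Δ·Π!·Σ² = 80/7293  (sign +1)
sum: t=0:+1/2073600 = 1/2073600
3j²(5 5 6; 4 -5 1) = Δ·Π!·Σ² = 63/9724  (sign -1)
combine: 4πI² = 1573·80/7293·63/9724 = 420/3757
take √, sign -1: I = -0.09431898

-0.094319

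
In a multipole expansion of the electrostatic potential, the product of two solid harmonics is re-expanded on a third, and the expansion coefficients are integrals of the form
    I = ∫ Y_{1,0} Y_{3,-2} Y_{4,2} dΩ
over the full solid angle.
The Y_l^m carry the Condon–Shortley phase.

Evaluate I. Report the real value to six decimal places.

Checks pass: Σm=0; 8 even; l₃=4∈[2,4].
(2·1+1)(2·3+1)(2·4+1) = 189
Δ: 0! 2! 6! / 9! → 1/252
sum: t=0:+1/36 = 1/36
3j²(1 3 4; 0 0 0) = Δ·Π!·Σ² = 4/63  (sign +1)
sum: t=0:+1/120 = 1/120
3j²(1 3 4; 0 -2 2) = Δ·Π!·Σ² = 1/21  (sign +1)
combine: 4πI² = 189·4/63·1/21 = 4/7
take √, sign +1: I = 0.21324362

0.213244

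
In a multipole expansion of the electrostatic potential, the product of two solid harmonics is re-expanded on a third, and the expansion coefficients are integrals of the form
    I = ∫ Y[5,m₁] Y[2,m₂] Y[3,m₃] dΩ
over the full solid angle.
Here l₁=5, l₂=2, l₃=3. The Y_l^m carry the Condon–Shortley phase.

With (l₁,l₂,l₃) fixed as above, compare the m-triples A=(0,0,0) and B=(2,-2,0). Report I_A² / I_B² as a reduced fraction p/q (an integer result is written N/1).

l's match ⇒ only the (l;m) 3-j factors differ between A and B.
A: triangle coeff Δ(5,2,3) = 1/2310; Σ_t [2,2]: t=2:+1/144 = 1/144; (3j)²=10/231 [(5 2 3; 0 0 0)], sign=-1
B: triangle coeff Δ(5,2,3) = 1/2310; Σ_t [0,0]: t=0:+1/864 = 1/864; (3j)²=1/66 [(5 2 3; 2 -2 0)], sign=-1
I_A²/I_B² = (10/231)/(1/66) = 20/7

20/7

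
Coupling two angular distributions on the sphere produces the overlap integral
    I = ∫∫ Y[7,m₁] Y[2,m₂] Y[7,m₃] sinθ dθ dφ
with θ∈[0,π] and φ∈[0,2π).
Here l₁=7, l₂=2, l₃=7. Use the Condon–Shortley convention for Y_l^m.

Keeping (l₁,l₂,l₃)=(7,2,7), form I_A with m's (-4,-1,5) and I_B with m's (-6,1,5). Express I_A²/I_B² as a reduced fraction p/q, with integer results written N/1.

1458/1573

Shared (l₁,l₂,l₃)=(7,2,7): N and (l;000)² cancel in I_A²/I_B².
A: Δ = 2!·12!·2!/17! = 1/185640; Racah Σ t=0..1: t=0:+1/79833600 t=1:−1/14515200 = -1/17740800; ⇒ 3j(7 2 7; -4 -1 5)² = 729/30940, sgn -1
B: Δ = 2!·12!·2!/17! = 1/185640; Racah Σ t=1..2: t=1:−1/958003200 t=2:+1/79833600 = 1/87091200; ⇒ 3j(7 2 7; -6 1 5)² = 121/4760, sgn +1
I_A²/I_B² = (729/30940)/(121/4760) = 1458/1573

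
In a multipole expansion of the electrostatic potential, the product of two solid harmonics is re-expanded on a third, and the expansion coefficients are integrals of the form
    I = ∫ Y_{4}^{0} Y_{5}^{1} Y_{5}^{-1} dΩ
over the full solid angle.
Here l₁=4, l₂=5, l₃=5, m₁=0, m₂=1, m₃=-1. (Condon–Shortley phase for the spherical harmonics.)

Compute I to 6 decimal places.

Rules hold: Σm=0, L=14 even, 1≤5≤9.
N = 9·11·11 = 1089
Δ = 4!·4!·6!/15! = 1/3153150
Racah Σ t=0..4: t=0:+1/69120 t=1:−1/1728 t=2:+1/576 t=3:−1/1728 t=4:+1/69120 = 7/11520
⇒ 3j(4 5 5; 0 0 0)² = 2/143, sgn -1
Racah Σ t=0..4: t=0:+1/414720 t=1:−1/4320 t=2:+1/768 t=3:−1/1296 t=4:+1/27648 = 7/20736
⇒ 3j(4 5 5; 0 1 -1)² = 8/1287, sgn +1
4πI² = N·(3j₀)²·(3jₘ)² = 16/169
I = -1·√(0.0946746/4π) = -0.08679840

-0.086798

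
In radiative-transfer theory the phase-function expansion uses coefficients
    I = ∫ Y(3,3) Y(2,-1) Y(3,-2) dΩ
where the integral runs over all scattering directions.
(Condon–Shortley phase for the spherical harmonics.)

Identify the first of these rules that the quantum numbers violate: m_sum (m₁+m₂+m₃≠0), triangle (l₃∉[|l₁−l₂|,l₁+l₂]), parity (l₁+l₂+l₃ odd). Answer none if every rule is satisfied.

none

m₁+m₂+m₃ = 3 − 1 − 2 = 0  ✓
triangle: |3−2|=1 ≤ l₃=3 ≤ 3+2=5  ✓
parity: l₁+l₂+l₃ = 8 is even  ✓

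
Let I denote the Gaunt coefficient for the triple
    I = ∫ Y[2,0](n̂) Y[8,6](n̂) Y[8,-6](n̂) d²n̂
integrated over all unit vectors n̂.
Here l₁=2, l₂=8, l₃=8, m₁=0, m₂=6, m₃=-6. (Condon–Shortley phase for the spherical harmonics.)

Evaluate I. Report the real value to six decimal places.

Rules hold: Σm=0, L=18 even, 6≤8≤10.
N = 5·17·17 = 1445
Δ = 2!·2!·14!/19! = 1/348840
Racah Σ t=0..2: t=0:+1/116121600 t=1:−1/25401600 t=2:+1/116121600 = -1/45158400
⇒ 3j(2 8 8; 0 0 0)² = 24/1615, sgn -1
Racah Σ t=0..2: t=0:+1/348713164800 t=1:−1/6227020800 t=2:+1/3832012800 = 1/9686476800
⇒ 3j(2 8 8; 0 6 -6)² = 6/1615, sgn +1
4πI² = N·(3j₀)²·(3jₘ)² = 144/1805
I = -1·√(0.0797784/4π) = -0.07967787

-0.079678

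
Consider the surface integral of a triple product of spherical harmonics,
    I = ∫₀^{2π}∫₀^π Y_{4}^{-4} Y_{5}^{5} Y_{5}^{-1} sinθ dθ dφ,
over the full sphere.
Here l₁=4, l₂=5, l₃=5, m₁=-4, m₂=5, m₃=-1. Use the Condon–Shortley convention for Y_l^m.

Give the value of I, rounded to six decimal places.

m-sum 0 ✓  L=14 even ✓  1≤5≤9 ✓
Π(2lᵢ+1) = 9×11×11 = 1089
triangle coeff Δ(4,5,5) = 1/3153150
Σ_t [0,4]: t=0:+1/69120 t=1:−1/1728 t=2:+1/576 t=3:−1/1728 t=4:+1/69120 = 7/11520
(3j)²=2/143 [(4 5 5; 0 0 0)], sign=-1
Σ_t [4,4]: t=4:+1/414720 = 1/414720
(3j)²=2/429 [(4 5 5; -4 5 -1)], sign=+1
⇒ 4πI² = 12/169
I = (-1)√(12/169/(4π)) = -0.07516962

-0.075170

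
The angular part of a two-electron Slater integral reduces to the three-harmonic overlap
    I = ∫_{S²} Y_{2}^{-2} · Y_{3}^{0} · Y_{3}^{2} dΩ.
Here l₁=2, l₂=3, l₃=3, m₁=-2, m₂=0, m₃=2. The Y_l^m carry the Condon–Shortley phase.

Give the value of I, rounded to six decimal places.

m-sum 0 ✓  L=8 even ✓  1≤3≤5 ✓
Π(2lᵢ+1) = 5×7×7 = 245
triangle coeff Δ(2,3,3) = 1/3780
Σ_t [0,2]: t=0:+1/24 t=1:−1/4 t=2:+1/24 = -1/6
(3j)²=4/105 [(2 3 3; 0 0 0)], sign=+1
Σ_t [2,2]: t=2:+1/24 = 1/24
(3j)²=1/21 [(2 3 3; -2 0 2)], sign=-1
⇒ 4πI² = 4/9
I = (-1)√(4/9/(4π)) = -0.18806319

-0.188063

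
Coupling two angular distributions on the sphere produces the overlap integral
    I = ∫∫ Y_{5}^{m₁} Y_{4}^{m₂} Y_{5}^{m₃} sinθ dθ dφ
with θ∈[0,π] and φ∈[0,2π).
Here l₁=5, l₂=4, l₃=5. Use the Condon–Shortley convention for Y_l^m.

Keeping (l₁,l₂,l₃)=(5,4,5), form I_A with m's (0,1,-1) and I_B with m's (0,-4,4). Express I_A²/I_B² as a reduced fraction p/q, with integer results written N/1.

l's match ⇒ only the (l;m) 3-j factors differ between A and B.
A: triangle coeff Δ(5,4,5) = 1/3153150; Σ_t [1,4]: t=1:−1/6912 t=2:+1/864 t=3:−1/1152 t=4:+1/17280 = 7/34560; (3j)²=1/429 [(5 4 5; 0 1 -1)], sign=+1
B: triangle coeff Δ(5,4,5) = 1/3153150; Σ_t [0,0]: t=0:+1/69120 = 1/69120; (3j)²=2/143 [(5 4 5; 0 -4 4)], sign=-1
I_A²/I_B² = (1/429)/(2/143) = 1/6

1/6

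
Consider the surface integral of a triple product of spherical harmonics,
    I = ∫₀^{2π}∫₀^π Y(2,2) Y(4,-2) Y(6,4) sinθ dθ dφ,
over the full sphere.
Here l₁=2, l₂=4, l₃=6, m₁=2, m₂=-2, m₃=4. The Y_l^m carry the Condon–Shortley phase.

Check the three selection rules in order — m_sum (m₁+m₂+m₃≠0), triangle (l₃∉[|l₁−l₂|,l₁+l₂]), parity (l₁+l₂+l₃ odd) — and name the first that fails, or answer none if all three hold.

m_sum

azimuthal sum: 2 − 2 + 4 = 4  ✗
2 ≤ 6 ≤ 6 (triangle on l)
L = 2 + 4 + 6 = 12 (even)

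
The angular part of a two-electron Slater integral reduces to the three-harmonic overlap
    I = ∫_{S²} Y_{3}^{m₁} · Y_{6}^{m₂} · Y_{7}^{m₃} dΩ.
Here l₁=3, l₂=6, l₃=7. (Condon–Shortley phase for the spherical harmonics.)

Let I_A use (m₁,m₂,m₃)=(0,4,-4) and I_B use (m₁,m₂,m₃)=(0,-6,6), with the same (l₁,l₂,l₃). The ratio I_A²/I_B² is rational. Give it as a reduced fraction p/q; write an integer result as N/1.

Shared (l₁,l₂,l₃)=(3,6,7): N and (l;000)² cancel in I_A²/I_B².
A: Δ = 2!·4!·10!/17! = 1/2042040; Racah Σ t=0..2: t=0:+1/43545600 t=1:−1/1451520 t=2:+1/967680 = 1/2721600; ⇒ 3j(3 6 7; 0 4 -4)² = 32/7735, sgn -1
B: Δ = 2!·4!·10!/17! = 1/2042040; Racah Σ t=0..0: t=0:+1/43545600 = 1/43545600; ⇒ 3j(3 6 7; 0 -6 6)² = 33/1190, sgn -1
I_A²/I_B² = (32/7735)/(33/1190) = 64/429

64/429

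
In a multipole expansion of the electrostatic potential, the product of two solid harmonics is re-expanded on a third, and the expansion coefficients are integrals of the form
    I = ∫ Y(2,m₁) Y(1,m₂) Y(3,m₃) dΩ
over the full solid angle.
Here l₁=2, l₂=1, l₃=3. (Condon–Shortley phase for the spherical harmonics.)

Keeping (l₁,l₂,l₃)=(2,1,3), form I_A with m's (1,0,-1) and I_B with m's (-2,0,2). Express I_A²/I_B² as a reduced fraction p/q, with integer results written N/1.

8/5

Same 2,1,3: normalisation and zero-m 3j drop out of the ratio.
A: Δ: 0! 4! 2! / 7! → 1/105; sum: t=0:+1/6 = 1/6; 3j²(2 1 3; 1 0 -1) = Δ·Π!·Σ² = 8/105  (sign +1)
B: Δ: 0! 4! 2! / 7! → 1/105; sum: t=0:+1/24 = 1/24; 3j²(2 1 3; -2 0 2) = Δ·Π!·Σ² = 1/21  (sign -1)
I_A²/I_B² = (8/105)/(1/21) = 8/5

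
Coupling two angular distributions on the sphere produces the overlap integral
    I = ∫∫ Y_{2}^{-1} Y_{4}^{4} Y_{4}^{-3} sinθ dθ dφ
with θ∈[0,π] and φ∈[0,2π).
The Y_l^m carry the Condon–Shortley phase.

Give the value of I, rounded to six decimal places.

m-sum 0 ✓  L=10 even ✓  2≤4≤6 ✓
Π(2lᵢ+1) = 5×9×9 = 405
triangle coeff Δ(2,4,4) = 1/13860
Σ_t [0,2]: t=0:+1/192 t=1:−1/36 t=2:+1/192 = -5/288
(3j)²=20/693 [(2 4 4; 0 0 0)], sign=-1
Σ_t [2,2]: t=2:+1/1440 = 1/1440
(3j)²=7/165 [(2 4 4; -1 4 -3)], sign=-1
⇒ 4πI² = 60/121
I = (+1)√(60/121/(4π)) = 0.19864517

0.198645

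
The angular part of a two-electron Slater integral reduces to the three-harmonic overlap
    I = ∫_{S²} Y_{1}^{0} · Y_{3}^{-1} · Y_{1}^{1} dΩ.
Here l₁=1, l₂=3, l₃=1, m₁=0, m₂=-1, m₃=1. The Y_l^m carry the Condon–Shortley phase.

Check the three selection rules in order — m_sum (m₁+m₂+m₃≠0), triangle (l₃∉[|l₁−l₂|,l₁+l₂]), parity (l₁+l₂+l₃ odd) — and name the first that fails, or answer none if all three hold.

triangle

azimuthal sum: 0 − 1 + 1 = 0  ✓
2 ≤ 1 ≤ 4 (triangle on l)  ✗
L = 1 + 3 + 1 = 5 (odd)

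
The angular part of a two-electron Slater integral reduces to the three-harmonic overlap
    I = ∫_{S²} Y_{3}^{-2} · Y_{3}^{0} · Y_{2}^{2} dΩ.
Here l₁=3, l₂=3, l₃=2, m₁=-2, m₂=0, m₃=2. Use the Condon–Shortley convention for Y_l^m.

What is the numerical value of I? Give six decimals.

m-sum 0 ✓  L=8 even ✓  0≤2≤6 ✓
Π(2lᵢ+1) = 7×7×5 = 245
triangle coeff Δ(3,3,2) = 1/3780
Σ_t [1,3]: t=1:−1/24 t=2:+1/4 t=3:−1/24 = 1/6
(3j)²=4/105 [(3 3 2; 0 0 0)], sign=+1
Σ_t [3,3]: t=3:−1/24 = -1/24
(3j)²=1/21 [(3 3 2; -2 0 2)], sign=-1
⇒ 4πI² = 4/9
I = (-1)√(4/9/(4π)) = -0.18806319

-0.188063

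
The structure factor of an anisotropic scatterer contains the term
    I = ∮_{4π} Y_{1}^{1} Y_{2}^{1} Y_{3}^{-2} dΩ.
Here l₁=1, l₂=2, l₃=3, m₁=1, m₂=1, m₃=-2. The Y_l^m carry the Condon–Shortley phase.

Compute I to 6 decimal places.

m-sum 0 ✓  L=6 even ✓  1≤3≤3 ✓
Π(2lᵢ+1) = 3×5×7 = 105
triangle coeff Δ(1,2,3) = 1/105
Σ_t [0,0]: t=0:+1/4 = 1/4
(3j)²=3/35 [(1 2 3; 0 0 0)], sign=-1
Σ_t [0,0]: t=0:+1/12 = 1/12
(3j)²=2/21 [(1 2 3; 1 1 -2)], sign=-1
⇒ 4πI² = 6/7
I = (+1)√(6/7/(4π)) = 0.26116903

0.261169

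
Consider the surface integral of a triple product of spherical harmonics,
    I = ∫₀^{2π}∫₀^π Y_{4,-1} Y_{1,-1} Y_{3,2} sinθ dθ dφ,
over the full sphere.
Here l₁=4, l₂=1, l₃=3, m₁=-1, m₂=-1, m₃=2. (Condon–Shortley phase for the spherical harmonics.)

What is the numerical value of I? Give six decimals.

-0.106622

Checks pass: Σm=0; 8 even; l₃=3∈[3,5].
(2·4+1)(2·1+1)(2·3+1) = 189
Δ: 2! 6! 0! / 9! → 1/252
sum: t=1:−1/36 = -1/36
3j²(4 1 3; 0 0 0) = Δ·Π!·Σ² = 4/63  (sign +1)
sum: t=0:+1/240 = 1/240
3j²(4 1 3; -1 -1 2) = Δ·Π!·Σ² = 1/84  (sign -1)
combine: 4πI² = 189·4/63·1/84 = 1/7
take √, sign -1: I = -0.10662181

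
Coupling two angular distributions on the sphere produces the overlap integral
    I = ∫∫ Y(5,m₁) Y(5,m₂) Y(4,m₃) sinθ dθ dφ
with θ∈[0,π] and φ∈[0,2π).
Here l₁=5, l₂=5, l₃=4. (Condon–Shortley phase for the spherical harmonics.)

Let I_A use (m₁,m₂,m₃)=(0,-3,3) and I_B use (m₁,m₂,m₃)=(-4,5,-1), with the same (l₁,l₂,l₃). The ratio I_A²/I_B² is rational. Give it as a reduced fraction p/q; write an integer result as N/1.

Same 5,5,4: normalisation and zero-m 3j drop out of the ratio.
A: Δ: 6! 4! 4! / 15! → 1/3153150; sum: t=1:−1/17280 t=2:+1/6912 = 1/11520; 3j²(5 5 4; 0 -3 3) = Δ·Π!·Σ² = 2/143  (sign -1)
B: Δ: 6! 4! 4! / 15! → 1/3153150; sum: t=6:+1/103680 = 1/103680; 3j²(5 5 4; -4 5 -1) = Δ·Π!·Σ² = 4/143  (sign -1)
I_A²/I_B² = (2/143)/(4/143) = 1/2

1/2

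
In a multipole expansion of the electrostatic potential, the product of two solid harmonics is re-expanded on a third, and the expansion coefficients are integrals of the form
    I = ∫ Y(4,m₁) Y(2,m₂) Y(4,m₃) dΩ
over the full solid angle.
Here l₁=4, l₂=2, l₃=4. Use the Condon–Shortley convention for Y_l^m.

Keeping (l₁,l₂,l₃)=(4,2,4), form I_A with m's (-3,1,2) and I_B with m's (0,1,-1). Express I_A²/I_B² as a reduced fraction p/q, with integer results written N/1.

35/2

Same 4,2,4: normalisation and zero-m 3j drop out of the ratio.
A: Δ: 2! 6! 2! / 11! → 1/13860; sum: t=1:−1/1440 t=2:+1/240 = 1/288; 3j²(4 2 4; -3 1 2) = Δ·Π!·Σ² = 5/132  (sign +1)
B: Δ: 2! 6! 2! / 11! → 1/13860; sum: t=1:−1/72 t=2:+1/96 = -1/288; 3j²(4 2 4; 0 1 -1) = Δ·Π!·Σ² = 1/462  (sign +1)
I_A²/I_B² = (5/132)/(1/462) = 35/2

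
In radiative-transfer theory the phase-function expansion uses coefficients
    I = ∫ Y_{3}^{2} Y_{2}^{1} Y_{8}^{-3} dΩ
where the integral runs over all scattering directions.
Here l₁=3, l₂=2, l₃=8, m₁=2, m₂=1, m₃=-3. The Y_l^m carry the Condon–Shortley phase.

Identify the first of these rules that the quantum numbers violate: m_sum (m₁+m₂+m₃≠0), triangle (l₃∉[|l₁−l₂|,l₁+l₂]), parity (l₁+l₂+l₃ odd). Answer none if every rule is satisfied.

triangle

azimuthal sum: 2 + 1 − 3 = 0  ✓
1 ≤ 8 ≤ 5 (triangle on l)  ✗
L = 3 + 2 + 8 = 13 (odd)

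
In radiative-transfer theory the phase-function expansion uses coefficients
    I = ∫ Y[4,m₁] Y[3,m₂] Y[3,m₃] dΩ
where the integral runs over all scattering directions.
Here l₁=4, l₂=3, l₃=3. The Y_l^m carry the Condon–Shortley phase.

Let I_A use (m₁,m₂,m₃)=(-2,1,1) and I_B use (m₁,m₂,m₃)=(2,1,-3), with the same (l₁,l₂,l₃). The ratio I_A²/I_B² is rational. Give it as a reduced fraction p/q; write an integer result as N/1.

20/27

Shared (l₁,l₂,l₃)=(4,3,3): N and (l;000)² cancel in I_A²/I_B².
A: Δ = 4!·4!·2!/11! = 1/34650; Racah Σ t=2..4: t=2:+1/192 t=3:−1/36 t=4:+1/192 = -5/288; ⇒ 3j(4 3 3; -2 1 1)² = 20/693, sgn -1
B: Δ = 4!·4!·2!/11! = 1/34650; Racah Σ t=2..2: t=2:+1/192 = 1/192; ⇒ 3j(4 3 3; 2 1 -3)² = 3/77, sgn +1
I_A²/I_B² = (20/693)/(3/77) = 20/27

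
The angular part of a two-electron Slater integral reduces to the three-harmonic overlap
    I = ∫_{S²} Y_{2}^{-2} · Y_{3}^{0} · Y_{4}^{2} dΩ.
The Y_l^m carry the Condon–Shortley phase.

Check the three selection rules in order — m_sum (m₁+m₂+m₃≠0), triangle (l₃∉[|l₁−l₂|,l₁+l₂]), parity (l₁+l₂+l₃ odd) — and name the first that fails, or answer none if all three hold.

parity

m₁+m₂+m₃ = -2 + 0 + 2 = 0  ✓
triangle: |2−3|=1 ≤ l₃=4 ≤ 2+3=5  ✓
parity: l₁+l₂+l₃ = 9 is odd  ✗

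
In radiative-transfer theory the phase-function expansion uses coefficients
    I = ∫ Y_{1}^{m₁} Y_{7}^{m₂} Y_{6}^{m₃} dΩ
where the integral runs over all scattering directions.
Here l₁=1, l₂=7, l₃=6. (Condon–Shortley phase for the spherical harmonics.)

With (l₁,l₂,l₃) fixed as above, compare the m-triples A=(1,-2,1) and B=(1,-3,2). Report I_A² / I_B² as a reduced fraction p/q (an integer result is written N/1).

4/5

l's match ⇒ only the (l;m) 3-j factors differ between A and B.
A: triangle coeff Δ(1,7,6) = 1/1365; Σ_t [0,0]: t=0:+1/1209600 = 1/1209600; (3j)²=12/455 [(1 7 6; 1 -2 1)], sign=-1
B: triangle coeff Δ(1,7,6) = 1/1365; Σ_t [0,0]: t=0:+1/1935360 = 1/1935360; (3j)²=3/91 [(1 7 6; 1 -3 2)], sign=+1
I_A²/I_B² = (12/455)/(3/91) = 4/5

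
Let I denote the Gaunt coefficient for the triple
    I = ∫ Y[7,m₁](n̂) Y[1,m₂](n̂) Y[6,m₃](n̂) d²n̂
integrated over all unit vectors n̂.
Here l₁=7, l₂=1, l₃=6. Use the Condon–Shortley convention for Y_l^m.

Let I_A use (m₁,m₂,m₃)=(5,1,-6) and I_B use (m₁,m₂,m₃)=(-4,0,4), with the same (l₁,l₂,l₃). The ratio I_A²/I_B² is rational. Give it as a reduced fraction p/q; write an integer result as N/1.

1/33

Shared (l₁,l₂,l₃)=(7,1,6): N and (l;000)² cancel in I_A²/I_B².
A: Δ = 2!·12!·0!/15! = 1/1365; Racah Σ t=2..2: t=2:+1/958003200 = 1/958003200; ⇒ 3j(7 1 6; 5 1 -6)² = 1/1365, sgn +1
B: Δ = 2!·12!·0!/15! = 1/1365; Racah Σ t=1..1: t=1:−1/7257600 = -1/7257600; ⇒ 3j(7 1 6; -4 0 4)² = 11/455, sgn -1
I_A²/I_B² = (1/1365)/(11/455) = 1/33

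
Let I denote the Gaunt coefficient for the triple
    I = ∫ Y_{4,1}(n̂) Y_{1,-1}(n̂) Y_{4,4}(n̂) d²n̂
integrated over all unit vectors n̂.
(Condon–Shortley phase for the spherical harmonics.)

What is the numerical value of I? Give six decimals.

0.000000

1 − 1 + 4 = 4 ≠ 0: azimuthal integral kills it; I = 0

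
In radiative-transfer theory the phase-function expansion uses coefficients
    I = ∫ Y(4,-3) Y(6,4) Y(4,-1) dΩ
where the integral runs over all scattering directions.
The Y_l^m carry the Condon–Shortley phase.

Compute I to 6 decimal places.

Rules hold: Σm=0, L=14 even, 2≤4≤10.
N = 9·13·9 = 1053
Δ = 6!·2!·6!/15! = 1/1261260
Racah Σ t=2..4: t=2:+1/4608 t=3:−1/1296 t=4:+1/4608 = -7/20736
⇒ 3j(4 6 4; 0 0 0)² = 20/1287, sgn -1
Racah Σ t=5..6: t=5:−1/28800 t=6:+1/34560 = -1/172800
⇒ 3j(4 6 4; -3 4 -1)² = 1/1430, sgn +1
4πI² = N·(3j₀)²·(3jₘ)² = 18/1573
I = -1·√(0.0114431/4π) = -0.03017637

-0.030176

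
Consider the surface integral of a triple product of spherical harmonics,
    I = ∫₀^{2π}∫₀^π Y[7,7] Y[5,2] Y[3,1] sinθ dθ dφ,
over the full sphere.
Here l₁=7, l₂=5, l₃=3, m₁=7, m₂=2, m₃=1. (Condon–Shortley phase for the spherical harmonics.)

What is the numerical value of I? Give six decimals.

0.000000

7 + 2 + 1 = 10 ≠ 0: azimuthal integral kills it; I = 0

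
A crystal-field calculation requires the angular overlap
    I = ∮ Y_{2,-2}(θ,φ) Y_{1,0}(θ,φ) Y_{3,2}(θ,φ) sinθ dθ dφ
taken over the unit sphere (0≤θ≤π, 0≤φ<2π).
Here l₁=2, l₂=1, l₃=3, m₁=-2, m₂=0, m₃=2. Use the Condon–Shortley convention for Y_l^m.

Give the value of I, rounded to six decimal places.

Checks pass: Σm=0; 6 even; l₃=3∈[1,3].
(2·2+1)(2·1+1)(2·3+1) = 105
Δ: 0! 4! 2! / 7! → 1/105
sum: t=0:+1/4 = 1/4
3j²(2 1 3; 0 0 0) = Δ·Π!·Σ² = 3/35  (sign -1)
sum: t=0:+1/24 = 1/24
3j²(2 1 3; -2 0 2) = Δ·Π!·Σ² = 1/21  (sign -1)
combine: 4πI² = 105·3/35·1/21 = 3/7
take √, sign +1: I = 0.18467439

0.184674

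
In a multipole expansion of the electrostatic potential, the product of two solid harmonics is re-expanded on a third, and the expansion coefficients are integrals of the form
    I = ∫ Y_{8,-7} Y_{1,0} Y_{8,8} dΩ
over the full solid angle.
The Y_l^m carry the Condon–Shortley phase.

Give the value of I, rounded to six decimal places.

-7 + 0 + 8 = 1 ≠ 0: azimuthal integral kills it; I = 0

0.000000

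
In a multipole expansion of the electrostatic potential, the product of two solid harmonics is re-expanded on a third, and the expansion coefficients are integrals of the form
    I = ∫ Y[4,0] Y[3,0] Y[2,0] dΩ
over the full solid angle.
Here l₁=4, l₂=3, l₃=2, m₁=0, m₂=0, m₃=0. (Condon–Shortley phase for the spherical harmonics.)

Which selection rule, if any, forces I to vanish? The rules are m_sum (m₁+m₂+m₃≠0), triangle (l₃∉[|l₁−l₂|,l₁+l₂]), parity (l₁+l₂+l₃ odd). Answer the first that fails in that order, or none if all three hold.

Σmᵢ = 0  ✓
l₃∈[|l₁−l₂|,l₁+l₂]=[1,7], have l₃=2  ✓
Σlᵢ = 9 ⇒ odd  ✗

parity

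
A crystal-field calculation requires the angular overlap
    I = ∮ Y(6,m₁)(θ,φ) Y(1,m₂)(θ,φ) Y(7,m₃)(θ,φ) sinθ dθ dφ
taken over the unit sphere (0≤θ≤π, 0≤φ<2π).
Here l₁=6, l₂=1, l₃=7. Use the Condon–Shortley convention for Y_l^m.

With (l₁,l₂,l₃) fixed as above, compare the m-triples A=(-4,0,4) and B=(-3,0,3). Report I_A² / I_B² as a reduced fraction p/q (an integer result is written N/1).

Same 6,1,7: normalisation and zero-m 3j drop out of the ratio.
A: Δ: 0! 12! 2! / 15! → 1/1365; sum: t=0:+1/7257600 = 1/7257600; 3j²(6 1 7; -4 0 4) = Δ·Π!·Σ² = 11/455  (sign -1)
B: Δ: 0! 12! 2! / 15! → 1/1365; sum: t=0:+1/2177280 = 1/2177280; 3j²(6 1 7; -3 0 3) = Δ·Π!·Σ² = 8/273  (sign +1)
I_A²/I_B² = (11/455)/(8/273) = 33/40

33/40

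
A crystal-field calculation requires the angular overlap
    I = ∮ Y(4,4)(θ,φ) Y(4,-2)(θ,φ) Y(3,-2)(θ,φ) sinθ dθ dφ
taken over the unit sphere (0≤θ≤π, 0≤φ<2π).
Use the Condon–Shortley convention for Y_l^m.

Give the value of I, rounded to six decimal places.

L=11 odd ⇒ parity kills the (l;000) factor ⇒ I = 0

0.000000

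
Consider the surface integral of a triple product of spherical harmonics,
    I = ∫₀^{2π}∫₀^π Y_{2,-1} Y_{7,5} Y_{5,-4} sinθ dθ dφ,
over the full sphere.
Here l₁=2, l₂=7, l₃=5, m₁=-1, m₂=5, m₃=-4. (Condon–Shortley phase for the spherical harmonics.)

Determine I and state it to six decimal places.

-0.237707

Checks pass: Σm=0; 14 even; l₃=5∈[5,9].
(2·2+1)(2·7+1)(2·5+1) = 825
Δ: 4! 0! 10! / 15! → 1/15015
sum: t=2:+1/57600 = 1/57600
3j²(2 7 5; 0 0 0) = Δ·Π!·Σ² = 21/715  (sign -1)
sum: t=3:−1/2177280 = -1/2177280
3j²(2 7 5; -1 5 -4) = Δ·Π!·Σ² = 8/273  (sign +1)
combine: 4πI² = 825·21/715·8/273 = 120/169
take √, sign -1: I = -0.23770720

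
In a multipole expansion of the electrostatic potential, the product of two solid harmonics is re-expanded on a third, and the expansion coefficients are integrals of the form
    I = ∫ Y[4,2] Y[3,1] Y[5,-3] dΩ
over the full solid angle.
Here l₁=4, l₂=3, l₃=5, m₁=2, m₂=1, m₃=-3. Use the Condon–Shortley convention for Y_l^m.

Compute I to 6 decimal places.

-0.144236

Checks pass: Σm=0; 12 even; l₃=5∈[1,7].
(2·4+1)(2·3+1)(2·5+1) = 693
Δ: 2! 6! 4! / 13! → 1/180180
sum: t=0:+1/576 t=1:−1/144 t=2:+1/576 = -1/288
3j²(4 3 5; 0 0 0) = Δ·Π!·Σ² = 20/1001  (sign +1)
sum: t=0:+1/2304 t=1:−1/720 t=2:+1/5760 = -1/1280
3j²(4 3 5; 2 1 -3) = Δ·Π!·Σ² = 27/1430  (sign -1)
combine: 4πI² = 693·20/1001·27/1430 = 486/1859
take √, sign -1: I = -0.14423595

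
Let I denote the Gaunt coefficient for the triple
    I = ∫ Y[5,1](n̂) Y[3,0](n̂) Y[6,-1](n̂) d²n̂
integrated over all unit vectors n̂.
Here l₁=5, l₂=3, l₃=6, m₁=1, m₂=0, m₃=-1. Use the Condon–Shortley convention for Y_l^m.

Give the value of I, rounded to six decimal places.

-0.123080

Rules hold: Σm=0, L=14 even, 2≤6≤8.
N = 11·7·13 = 1001
Δ = 2!·8!·4!/15! = 1/675675
Racah Σ t=0..2: t=0:+1/8640 t=1:−1/2304 t=2:+1/8640 = -7/34560
⇒ 3j(5 3 6; 0 0 0)² = 7/429, sgn -1
Racah Σ t=0..2: t=0:+1/6912 t=1:−1/2880 t=2:+1/17280 = -1/6912
⇒ 3j(5 3 6; 1 0 -1)² = 5/429, sgn +1
4πI² = N·(3j₀)²·(3jₘ)² = 245/1287
I = -1·√(0.190365/4π) = -0.12308038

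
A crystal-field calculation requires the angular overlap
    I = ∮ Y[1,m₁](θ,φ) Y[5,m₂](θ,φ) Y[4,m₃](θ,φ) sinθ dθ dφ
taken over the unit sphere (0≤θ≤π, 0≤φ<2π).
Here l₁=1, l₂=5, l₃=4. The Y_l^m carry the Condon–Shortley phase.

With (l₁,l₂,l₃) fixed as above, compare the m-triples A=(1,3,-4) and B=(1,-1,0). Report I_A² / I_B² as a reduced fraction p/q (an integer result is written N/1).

Shared (l₁,l₂,l₃)=(1,5,4): N and (l;000)² cancel in I_A²/I_B².
A: Δ = 2!·0!·8!/11! = 1/495; Racah Σ t=0..0: t=0:+1/80640 = 1/80640; ⇒ 3j(1 5 4; 1 3 -4)² = 1/495, sgn +1
B: Δ = 2!·0!·8!/11! = 1/495; Racah Σ t=0..0: t=0:+1/1152 = 1/1152; ⇒ 3j(1 5 4; 1 -1 0)² = 1/33, sgn +1
I_A²/I_B² = (1/495)/(1/33) = 1/15

1/15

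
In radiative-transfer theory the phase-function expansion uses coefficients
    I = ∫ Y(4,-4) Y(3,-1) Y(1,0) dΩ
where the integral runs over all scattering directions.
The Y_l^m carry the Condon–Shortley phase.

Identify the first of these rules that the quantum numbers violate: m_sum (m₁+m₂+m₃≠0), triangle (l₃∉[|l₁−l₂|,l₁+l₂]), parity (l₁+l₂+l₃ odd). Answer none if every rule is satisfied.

m₁+m₂+m₃ = -4 − 1 + 0 = -5  ✗
triangle: |4−3|=1 ≤ l₃=1 ≤ 4+3=7
parity: l₁+l₂+l₃ = 8 is even

m_sum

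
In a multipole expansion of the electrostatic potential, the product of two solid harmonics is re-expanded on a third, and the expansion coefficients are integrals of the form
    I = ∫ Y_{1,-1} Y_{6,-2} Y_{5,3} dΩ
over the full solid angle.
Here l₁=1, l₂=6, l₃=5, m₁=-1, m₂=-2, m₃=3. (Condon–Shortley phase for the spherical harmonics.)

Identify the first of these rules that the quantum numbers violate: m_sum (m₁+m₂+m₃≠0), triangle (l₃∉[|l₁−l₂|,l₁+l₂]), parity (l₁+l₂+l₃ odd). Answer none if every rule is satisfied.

azimuthal sum: -1 − 2 + 3 = 0  ✓
5 ≤ 5 ≤ 7 (triangle on l)  ✓
L = 1 + 6 + 5 = 12 (even)  ✓

none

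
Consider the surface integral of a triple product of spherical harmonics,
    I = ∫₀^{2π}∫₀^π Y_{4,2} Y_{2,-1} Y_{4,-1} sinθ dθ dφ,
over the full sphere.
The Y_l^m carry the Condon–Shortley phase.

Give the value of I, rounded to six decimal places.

Rules hold: Σm=0, L=10 even, 2≤4≤6.
N = 9·5·9 = 405
Δ = 2!·6!·2!/11! = 1/13860
Racah Σ t=0..2: t=0:+1/192 t=1:−1/36 t=2:+1/192 = -5/288
⇒ 3j(4 2 4; 0 0 0)² = 20/693, sgn -1
Racah Σ t=0..1: t=0:+1/96 t=1:−1/240 = 1/160
⇒ 3j(4 2 4; 2 -1 -1)² = 27/1540, sgn -1
4πI² = N·(3j₀)²·(3jₘ)² = 1215/5929
I = +1·√(0.204925/4π) = 0.12770047

0.127700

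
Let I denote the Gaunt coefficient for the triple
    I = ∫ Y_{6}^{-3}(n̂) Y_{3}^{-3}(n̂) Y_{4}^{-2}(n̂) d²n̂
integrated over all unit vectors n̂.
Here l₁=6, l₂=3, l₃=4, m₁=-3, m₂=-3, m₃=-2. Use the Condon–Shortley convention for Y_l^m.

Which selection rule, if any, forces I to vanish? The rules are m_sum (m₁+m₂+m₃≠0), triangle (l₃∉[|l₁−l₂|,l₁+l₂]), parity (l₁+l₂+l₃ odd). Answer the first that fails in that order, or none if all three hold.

Σmᵢ = -8  ✗
l₃∈[|l₁−l₂|,l₁+l₂]=[3,9], have l₃=4
Σlᵢ = 13 ⇒ odd

m_sum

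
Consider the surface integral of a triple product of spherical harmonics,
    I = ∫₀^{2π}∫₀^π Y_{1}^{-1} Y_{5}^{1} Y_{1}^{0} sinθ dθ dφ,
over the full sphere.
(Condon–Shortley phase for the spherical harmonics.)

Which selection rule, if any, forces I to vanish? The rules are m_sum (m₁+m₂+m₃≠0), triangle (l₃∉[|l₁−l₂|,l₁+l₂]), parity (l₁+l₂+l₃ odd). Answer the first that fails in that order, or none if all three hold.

triangle

azimuthal sum: -1 + 1 + 0 = 0  ✓
4 ≤ 1 ≤ 6 (triangle on l)  ✗
L = 1 + 5 + 1 = 7 (odd)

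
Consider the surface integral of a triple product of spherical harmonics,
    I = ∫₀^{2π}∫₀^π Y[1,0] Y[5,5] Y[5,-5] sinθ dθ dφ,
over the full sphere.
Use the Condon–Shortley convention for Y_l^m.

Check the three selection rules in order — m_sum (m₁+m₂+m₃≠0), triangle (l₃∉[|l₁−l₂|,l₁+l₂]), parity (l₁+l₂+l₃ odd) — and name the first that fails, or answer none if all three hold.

parity

azimuthal sum: 0 + 5 − 5 = 0  ✓
4 ≤ 5 ≤ 6 (triangle on l)  ✓
L = 1 + 5 + 5 = 11 (odd)  ✗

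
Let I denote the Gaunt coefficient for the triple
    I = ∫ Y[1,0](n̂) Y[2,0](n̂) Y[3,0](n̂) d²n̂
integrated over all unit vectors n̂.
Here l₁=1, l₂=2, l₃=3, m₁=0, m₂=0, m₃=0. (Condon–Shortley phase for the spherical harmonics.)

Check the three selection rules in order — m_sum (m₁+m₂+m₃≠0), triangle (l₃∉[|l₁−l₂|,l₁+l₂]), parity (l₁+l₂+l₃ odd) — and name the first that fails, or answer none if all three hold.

m₁+m₂+m₃ = 0 + 0 + 0 = 0  ✓
triangle: |1−2|=1 ≤ l₃=3 ≤ 1+2=3  ✓
parity: l₁+l₂+l₃ = 6 is even  ✓

none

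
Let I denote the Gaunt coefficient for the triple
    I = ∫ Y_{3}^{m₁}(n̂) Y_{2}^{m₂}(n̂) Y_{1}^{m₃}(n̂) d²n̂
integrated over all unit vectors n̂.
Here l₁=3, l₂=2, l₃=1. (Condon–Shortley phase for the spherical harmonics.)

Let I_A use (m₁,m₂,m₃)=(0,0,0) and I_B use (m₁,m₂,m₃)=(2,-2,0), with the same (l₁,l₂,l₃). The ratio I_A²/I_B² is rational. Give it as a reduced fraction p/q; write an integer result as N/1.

Same 3,2,1: normalisation and zero-m 3j drop out of the ratio.
A: Δ: 4! 2! 0! / 7! → 1/105; sum: t=2:+1/4 = 1/4; 3j²(3 2 1; 0 0 0) = Δ·Π!·Σ² = 3/35  (sign -1)
B: Δ: 4! 2! 0! / 7! → 1/105; sum: t=0:+1/24 = 1/24; 3j²(3 2 1; 2 -2 0) = Δ·Π!·Σ² = 1/21  (sign -1)
I_A²/I_B² = (3/35)/(1/21) = 9/5

9/5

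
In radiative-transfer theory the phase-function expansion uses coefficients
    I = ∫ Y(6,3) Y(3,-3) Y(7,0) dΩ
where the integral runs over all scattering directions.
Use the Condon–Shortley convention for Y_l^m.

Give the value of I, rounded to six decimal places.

-0.117879

m-sum 0 ✓  L=16 even ✓  3≤7≤9 ✓
Π(2lᵢ+1) = 13×7×15 = 1365
triangle coeff Δ(6,3,7) = 1/2042040
Σ_t [0,2]: t=0:+1/207360 t=1:−1/57600 t=2:+1/207360 = -1/129600
(3j)²=168/12155 [(6 3 7; 0 0 0)], sign=+1
Σ_t [0,0]: t=0:+1/1451520 = 1/1451520
(3j)²=45/4862 [(6 3 7; 3 -3 0)], sign=-1
⇒ 4πI² = 79380/454597
I = (-1)√(79380/454597/(4π)) = -0.11787924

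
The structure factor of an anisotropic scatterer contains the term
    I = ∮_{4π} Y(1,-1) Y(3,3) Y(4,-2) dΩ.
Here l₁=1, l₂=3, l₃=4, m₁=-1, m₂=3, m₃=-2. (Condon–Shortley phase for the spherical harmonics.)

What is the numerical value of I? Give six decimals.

0.061558

m-sum 0 ✓  L=8 even ✓  2≤4≤4 ✓
Π(2lᵢ+1) = 3×7×9 = 189
triangle coeff Δ(1,3,4) = 1/252
Σ_t [0,0]: t=0:+1/36 = 1/36
(3j)²=4/63 [(1 3 4; 0 0 0)], sign=+1
Σ_t [0,0]: t=0:+1/1440 = 1/1440
(3j)²=1/252 [(1 3 4; -1 3 -2)], sign=+1
⇒ 4πI² = 1/21
I = (+1)√(1/21/(4π)) = 0.06155813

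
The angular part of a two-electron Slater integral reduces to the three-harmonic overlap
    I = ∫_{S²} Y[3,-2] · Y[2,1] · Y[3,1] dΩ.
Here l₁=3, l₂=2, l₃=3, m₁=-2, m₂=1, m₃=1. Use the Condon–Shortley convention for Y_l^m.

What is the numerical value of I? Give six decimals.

Checks pass: Σm=0; 8 even; l₃=3∈[1,5].
(2·3+1)(2·2+1)(2·3+1) = 245
Δ: 2! 4! 2! / 9! → 1/3780
sum: t=0:+1/24 t=1:−1/4 t=2:+1/24 = -1/6
3j²(3 2 3; 0 0 0) = Δ·Π!·Σ² = 4/105  (sign +1)
sum: t=1:−1/48 t=2:+1/12 = 1/16
3j²(3 2 3; -2 1 1) = Δ·Π!·Σ² = 1/28  (sign +1)
combine: 4πI² = 245·4/105·1/28 = 1/3
take √, sign +1: I = 0.16286750

0.162868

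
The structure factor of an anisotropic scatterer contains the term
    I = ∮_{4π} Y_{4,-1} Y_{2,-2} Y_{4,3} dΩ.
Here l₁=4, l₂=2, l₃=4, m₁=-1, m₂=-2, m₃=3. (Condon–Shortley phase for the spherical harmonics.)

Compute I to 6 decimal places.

0.159270

Rules hold: Σm=0, L=10 even, 2≤4≤6.
N = 9·5·9 = 405
Δ = 2!·6!·2!/11! = 1/13860
Racah Σ t=0..2: t=0:+1/192 t=1:−1/36 t=2:+1/192 = -5/288
⇒ 3j(4 2 4; 0 0 0)² = 20/693, sgn -1
Racah Σ t=0..0: t=0:+1/480 = 1/480
⇒ 3j(4 2 4; -1 -2 3)² = 3/110, sgn -1
4πI² = N·(3j₀)²·(3jₘ)² = 270/847
I = +1·√(0.318772/4π) = 0.15927046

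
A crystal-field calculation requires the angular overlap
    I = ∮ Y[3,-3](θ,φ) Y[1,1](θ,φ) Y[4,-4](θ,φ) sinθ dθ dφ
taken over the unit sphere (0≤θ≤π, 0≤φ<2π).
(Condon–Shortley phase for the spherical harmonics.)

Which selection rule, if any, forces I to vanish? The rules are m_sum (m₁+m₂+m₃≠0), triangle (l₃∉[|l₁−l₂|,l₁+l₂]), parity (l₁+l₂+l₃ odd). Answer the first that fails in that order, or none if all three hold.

azimuthal sum: -3 + 1 − 4 = -6  ✗
2 ≤ 4 ≤ 4 (triangle on l)
L = 3 + 1 + 4 = 8 (even)

m_sum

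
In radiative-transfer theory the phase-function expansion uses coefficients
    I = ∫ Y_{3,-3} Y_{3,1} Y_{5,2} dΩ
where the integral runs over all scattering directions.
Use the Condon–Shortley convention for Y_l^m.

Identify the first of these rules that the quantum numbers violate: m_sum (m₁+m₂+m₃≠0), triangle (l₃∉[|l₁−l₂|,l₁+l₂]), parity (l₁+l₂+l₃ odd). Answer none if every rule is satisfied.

m₁+m₂+m₃ = -3 + 1 + 2 = 0  ✓
triangle: |3−3|=0 ≤ l₃=5 ≤ 3+3=6  ✓
parity: l₁+l₂+l₃ = 11 is odd  ✗

parity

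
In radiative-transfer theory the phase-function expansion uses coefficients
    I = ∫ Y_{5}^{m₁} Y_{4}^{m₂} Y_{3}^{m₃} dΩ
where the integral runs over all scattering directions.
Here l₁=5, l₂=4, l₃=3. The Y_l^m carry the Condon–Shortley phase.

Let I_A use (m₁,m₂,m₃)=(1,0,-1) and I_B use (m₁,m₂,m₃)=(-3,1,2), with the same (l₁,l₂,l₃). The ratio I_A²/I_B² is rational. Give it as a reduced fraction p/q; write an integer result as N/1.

121/21

Shared (l₁,l₂,l₃)=(5,4,3): N and (l;000)² cancel in I_A²/I_B².
A: Δ = 6!·4!·2!/13! = 1/180180; Racah Σ t=2..4: t=2:+1/384 t=3:−1/216 t=4:+1/2304 = -11/6912; ⇒ 3j(5 4 3; 1 0 -1)² = 11/1638, sgn -1
B: Δ = 6!·4!·2!/13! = 1/180180; Racah Σ t=4..5: t=4:+1/1152 t=5:−1/1440 = 1/5760; ⇒ 3j(5 4 3; -3 1 2)² = 1/858, sgn -1
I_A²/I_B² = (11/1638)/(1/858) = 121/21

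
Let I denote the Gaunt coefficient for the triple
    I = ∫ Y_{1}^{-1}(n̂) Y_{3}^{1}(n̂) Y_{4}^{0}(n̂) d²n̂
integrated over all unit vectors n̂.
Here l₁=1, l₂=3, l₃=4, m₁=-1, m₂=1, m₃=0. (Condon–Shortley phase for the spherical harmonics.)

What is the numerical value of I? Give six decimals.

0.150786

Checks pass: Σm=0; 8 even; l₃=4∈[2,4].
(2·1+1)(2·3+1)(2·4+1) = 189
Δ: 0! 2! 6! / 9! → 1/252
sum: t=0:+1/36 = 1/36
3j²(1 3 4; 0 0 0) = Δ·Π!·Σ² = 4/63  (sign +1)
sum: t=0:+1/96 = 1/96
3j²(1 3 4; -1 1 0) = Δ·Π!·Σ² = 1/42  (sign +1)
combine: 4πI² = 189·4/63·1/42 = 2/7
take √, sign +1: I = 0.15078601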